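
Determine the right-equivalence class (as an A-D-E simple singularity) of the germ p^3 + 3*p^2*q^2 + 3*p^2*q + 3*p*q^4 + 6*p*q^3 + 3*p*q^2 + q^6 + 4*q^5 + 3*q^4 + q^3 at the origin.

E_8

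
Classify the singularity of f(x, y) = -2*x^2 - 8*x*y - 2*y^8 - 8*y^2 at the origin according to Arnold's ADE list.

The Hessian of f at 0 has rank 1. Corank 1: A-series; mu = 7 gives A_7.

A_7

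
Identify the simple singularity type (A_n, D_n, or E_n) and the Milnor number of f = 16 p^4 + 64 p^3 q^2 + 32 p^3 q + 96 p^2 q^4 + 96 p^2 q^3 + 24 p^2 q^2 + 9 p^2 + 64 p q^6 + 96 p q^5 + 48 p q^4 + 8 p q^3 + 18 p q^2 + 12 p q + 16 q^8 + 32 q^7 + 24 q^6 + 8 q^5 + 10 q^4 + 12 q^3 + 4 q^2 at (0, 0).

Type A3, Milnor number mu = 3.

The Hessian of f at 0 has rank 1. Corank 1: A-series; mu = 3 gives A_3.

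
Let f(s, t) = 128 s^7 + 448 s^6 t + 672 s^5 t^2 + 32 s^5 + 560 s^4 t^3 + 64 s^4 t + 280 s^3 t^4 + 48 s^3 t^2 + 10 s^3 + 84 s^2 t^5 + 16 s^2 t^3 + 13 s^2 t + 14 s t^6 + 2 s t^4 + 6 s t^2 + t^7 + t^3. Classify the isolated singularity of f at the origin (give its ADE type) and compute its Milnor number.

Type D4, Milnor number mu = 4.

The Hessian of f at 0 has rank 0. Corank 2; j^3 = (2*s + t)*(5*s^2 + 4*s*t + t^2) splits into three distinct lines over C (the quadratic factor has nonzero discriminant), so D_4.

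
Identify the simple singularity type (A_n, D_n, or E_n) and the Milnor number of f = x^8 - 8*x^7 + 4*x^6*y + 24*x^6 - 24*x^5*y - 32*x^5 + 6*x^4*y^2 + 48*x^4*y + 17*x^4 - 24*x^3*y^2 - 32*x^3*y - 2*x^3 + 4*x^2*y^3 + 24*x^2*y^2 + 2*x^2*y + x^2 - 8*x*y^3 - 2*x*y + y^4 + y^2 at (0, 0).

Type A3, Milnor number mu = 3.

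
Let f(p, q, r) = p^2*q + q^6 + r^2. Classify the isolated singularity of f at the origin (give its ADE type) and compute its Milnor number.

The Hessian of f at 0 has rank 1. Corank 2; j^3 = p^2*q has shape L^2 M (L != M), so D-series; mu = 7 gives D_7.

Type D7, Milnor number mu = 7.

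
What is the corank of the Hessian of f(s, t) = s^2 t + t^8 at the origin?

Hessian at 0 has rank 0.

2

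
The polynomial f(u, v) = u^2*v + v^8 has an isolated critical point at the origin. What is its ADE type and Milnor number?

Type D_{9}, Milnor number mu = 9.

The Hessian of f at 0 is [[0, 0], [0, 0]] with rank 0, so corank 2. A Groebner basis of the Jacobian ideal J(f) in C{u,v} is {u^2/8 + v^7, u^3, u*v}; counting standard monomials gives mu = 9. Corank 2; j^3 = u^2*v has shape L^2 M (L != M), so D-series; mu = 9 gives D_9.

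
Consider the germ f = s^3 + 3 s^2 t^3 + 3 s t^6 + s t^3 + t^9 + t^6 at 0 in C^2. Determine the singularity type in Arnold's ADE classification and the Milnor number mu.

The Hessian of f at 0 has rank 0. Corank 2; j^3 = s^3 is a perfect cube, so E-series; the 4-jet and mu = 7 give E_7.

Type E7, Milnor number mu = 7.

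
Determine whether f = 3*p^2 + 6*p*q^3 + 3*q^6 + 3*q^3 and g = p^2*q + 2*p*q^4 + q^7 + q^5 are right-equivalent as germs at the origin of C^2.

The Hessian of f at 0 has rank 1. Corank 1: A-series; mu = 2 gives A_2. The Hessian of g at 0 has rank 0. Corank 2; j^3 = p^2*q has shape L^2 M (L != M), so D-series; mu = 6 gives D_6. f is A_2 but g is D_6, hence not right-equivalent.

No.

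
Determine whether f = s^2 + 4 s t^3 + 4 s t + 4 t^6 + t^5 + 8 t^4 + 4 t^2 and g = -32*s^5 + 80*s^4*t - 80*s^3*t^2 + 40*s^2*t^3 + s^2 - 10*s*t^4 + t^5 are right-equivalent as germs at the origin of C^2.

Yes.

The Hessian of f at 0 has rank 1. Corank 1: A-series; mu = 4 gives A_4. The Hessian of g at 0 has rank 1. Corank 1: A-series; mu = 4 gives A_4. Both have type A_4, hence right-equivalent.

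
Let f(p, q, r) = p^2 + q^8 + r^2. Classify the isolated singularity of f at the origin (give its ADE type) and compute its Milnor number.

The Hessian of f at 0 has rank 2. Corank 1: A-series; mu = 7 gives A_7.

Type A7, Milnor number mu = 7.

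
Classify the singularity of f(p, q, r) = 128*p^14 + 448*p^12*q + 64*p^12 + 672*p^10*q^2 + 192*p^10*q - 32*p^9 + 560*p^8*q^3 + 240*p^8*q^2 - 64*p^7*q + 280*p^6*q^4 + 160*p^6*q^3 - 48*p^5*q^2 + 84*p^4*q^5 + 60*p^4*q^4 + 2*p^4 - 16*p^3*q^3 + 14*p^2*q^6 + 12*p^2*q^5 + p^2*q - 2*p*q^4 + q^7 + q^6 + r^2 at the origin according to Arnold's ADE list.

The Hessian of f at 0 has rank 1. Corank 2; j^3 = p^2*q has shape L^2 M (L != M), so D-series; mu = 7 gives D_7.

D_{7}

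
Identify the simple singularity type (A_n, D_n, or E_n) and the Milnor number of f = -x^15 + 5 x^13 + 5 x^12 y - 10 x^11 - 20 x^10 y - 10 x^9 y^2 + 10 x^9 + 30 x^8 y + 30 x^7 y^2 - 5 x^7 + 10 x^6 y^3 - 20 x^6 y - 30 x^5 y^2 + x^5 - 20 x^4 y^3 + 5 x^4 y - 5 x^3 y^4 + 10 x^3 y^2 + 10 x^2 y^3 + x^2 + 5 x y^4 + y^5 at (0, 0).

Type A4, Milnor number mu = 4.

The Hessian of f at 0 has rank 1. Corank 1: A-series; mu = 4 gives A_4.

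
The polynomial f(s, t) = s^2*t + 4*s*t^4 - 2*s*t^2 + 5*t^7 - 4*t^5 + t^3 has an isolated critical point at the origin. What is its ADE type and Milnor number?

Type D_8, Milnor number mu = 8.

The Hessian of f at 0 is [[0, 0], [0, 0]] with rank 0, so corank 2. A Groebner basis of the Jacobian ideal J(f) in C{s,t} is {-2*s^2/3 + s*t^3 + 11*s*t/6 - 7*t^2/6, s*t/2 + t^4 - t^2/2, s^3 - 3*s*t^2 + 2*t^3, s^2*t - 2*s*t^2 + t^3}; counting standard monomials gives mu = 8. Corank 2; j^3 = t*(s - t)^2 has shape L^2 M (L != M), so D-series; mu = 8 gives D_8.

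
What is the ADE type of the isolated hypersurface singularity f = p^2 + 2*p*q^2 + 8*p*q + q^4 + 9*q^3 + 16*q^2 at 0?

A_{2}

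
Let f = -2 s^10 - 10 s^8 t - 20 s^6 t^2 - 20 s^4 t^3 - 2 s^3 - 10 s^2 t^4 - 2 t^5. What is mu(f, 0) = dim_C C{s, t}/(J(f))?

8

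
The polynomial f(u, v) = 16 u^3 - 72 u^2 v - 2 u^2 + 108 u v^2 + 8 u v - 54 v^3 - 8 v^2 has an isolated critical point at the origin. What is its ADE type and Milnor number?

Type A_{2}, Milnor number mu = 2.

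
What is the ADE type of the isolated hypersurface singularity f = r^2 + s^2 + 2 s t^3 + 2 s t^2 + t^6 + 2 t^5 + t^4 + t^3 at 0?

The Hessian of f at 0 is [[2, 0, 0], [0, 0, 0], [0, 0, 2]] with rank 2, so corank 1. A Groebner basis of the Jacobian ideal J(f) in C{s,t,r} is {t^2, s, r}; counting standard monomials gives mu = 2. Corank 1: A-series; mu = 2 gives A_2.

A2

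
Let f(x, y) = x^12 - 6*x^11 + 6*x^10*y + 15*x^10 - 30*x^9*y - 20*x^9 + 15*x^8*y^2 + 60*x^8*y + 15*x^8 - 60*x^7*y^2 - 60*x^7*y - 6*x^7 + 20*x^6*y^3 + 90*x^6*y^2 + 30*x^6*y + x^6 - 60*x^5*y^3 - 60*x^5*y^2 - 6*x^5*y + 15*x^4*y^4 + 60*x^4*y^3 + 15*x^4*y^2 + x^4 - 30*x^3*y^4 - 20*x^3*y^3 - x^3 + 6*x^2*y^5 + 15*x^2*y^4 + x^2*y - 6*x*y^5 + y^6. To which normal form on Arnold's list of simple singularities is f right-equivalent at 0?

D_7

The Hessian of f at 0 is [[0, 0], [0, 0]] with rank 0, so corank 2. A Groebner basis of the Jacobian ideal J(f) in C{x,y} is {x*y/6 + y^5, x*y^2, x^2 - x*y}; counting standard monomials gives mu = 7. Corank 2; j^3 = -x^2*(x - y) has shape L^2 M (L != M), so D-series; mu = 7 gives D_7.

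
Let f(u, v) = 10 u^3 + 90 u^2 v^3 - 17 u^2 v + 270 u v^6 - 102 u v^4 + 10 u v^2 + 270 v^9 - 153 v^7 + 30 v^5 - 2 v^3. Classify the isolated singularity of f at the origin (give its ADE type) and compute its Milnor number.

The Hessian of f at 0 is [[0, 0], [0, 0]] with rank 0, so corank 2. A Groebner basis of the Jacobian ideal J(f) in C{u,v} is {v^3, u^2 - 2*v^2/11, u*v - 5*v^2/11}; counting standard monomials gives mu = 4. Corank 2; j^3 = (2*u - v)*(5*u^2 - 6*u*v + 2*v^2) splits into three distinct lines over C (the quadratic factor has nonzero discriminant), so D_4.

Type D_4, Milnor number mu = 4.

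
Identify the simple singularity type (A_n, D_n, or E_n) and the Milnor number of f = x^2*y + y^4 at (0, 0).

The Hessian of f at 0 is [[0, 0], [0, 0]] with rank 0, so corank 2. A Groebner basis of the Jacobian ideal J(f) in C{x,y} is {x^3, x^2/4 + y^3, x*y}; counting standard monomials gives mu = 5. Corank 2; j^3 = x^2*y has shape L^2 M (L != M), so D-series; mu = 5 gives D_5.

Type D5, Milnor number mu = 5.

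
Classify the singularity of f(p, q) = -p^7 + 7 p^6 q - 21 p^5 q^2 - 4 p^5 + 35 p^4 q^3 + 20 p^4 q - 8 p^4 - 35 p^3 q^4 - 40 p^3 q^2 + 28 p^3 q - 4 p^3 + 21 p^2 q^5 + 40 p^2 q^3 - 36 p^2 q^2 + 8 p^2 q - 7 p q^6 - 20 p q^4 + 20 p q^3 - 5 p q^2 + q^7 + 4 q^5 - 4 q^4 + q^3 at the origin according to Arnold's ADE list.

D8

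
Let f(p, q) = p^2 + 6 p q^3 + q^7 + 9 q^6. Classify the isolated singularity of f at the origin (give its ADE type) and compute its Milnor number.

Type A_6, Milnor number mu = 6.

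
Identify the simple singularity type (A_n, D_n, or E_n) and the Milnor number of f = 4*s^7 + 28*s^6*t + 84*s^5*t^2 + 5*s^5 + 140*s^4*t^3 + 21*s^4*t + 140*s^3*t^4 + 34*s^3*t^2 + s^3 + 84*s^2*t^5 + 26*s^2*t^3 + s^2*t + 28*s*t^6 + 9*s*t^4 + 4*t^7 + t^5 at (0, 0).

Type D6, Milnor number mu = 6.

The Hessian of f at 0 has rank 0. Corank 2; j^3 = s^2*(s + t) has shape L^2 M (L != M), so D-series; mu = 6 gives D_6.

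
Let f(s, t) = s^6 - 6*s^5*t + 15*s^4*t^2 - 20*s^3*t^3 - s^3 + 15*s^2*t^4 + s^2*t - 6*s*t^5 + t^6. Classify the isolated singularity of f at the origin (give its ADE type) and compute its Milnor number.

The Hessian of f at 0 has rank 0. Corank 2; j^3 = -s^2*(s - t) has shape L^2 M (L != M), so D-series; mu = 7 gives D_7.

Type D_7, Milnor number mu = 7.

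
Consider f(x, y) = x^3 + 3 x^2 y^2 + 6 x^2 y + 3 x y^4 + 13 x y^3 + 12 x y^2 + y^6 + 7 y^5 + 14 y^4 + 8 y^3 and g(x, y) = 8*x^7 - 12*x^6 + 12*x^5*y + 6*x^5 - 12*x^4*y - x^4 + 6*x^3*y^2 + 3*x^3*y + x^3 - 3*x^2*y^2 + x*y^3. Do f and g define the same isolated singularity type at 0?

Yes.

The Hessian of f at 0 has rank 0. Corank 2; j^3 = (x + 2*y)^3 is a perfect cube, so E-series; the 4-jet and mu = 7 give E_7. The Hessian of g at 0 has rank 0. Corank 2; j^3 = x^3 is a perfect cube, so E-series; the 4-jet and mu = 7 give E_7. Both have type E_7, hence right-equivalent.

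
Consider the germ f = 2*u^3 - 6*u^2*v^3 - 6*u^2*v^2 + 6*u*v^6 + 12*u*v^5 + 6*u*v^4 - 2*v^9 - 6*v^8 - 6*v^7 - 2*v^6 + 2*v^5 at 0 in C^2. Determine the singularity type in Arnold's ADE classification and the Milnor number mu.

Type E_{8}, Milnor number mu = 8.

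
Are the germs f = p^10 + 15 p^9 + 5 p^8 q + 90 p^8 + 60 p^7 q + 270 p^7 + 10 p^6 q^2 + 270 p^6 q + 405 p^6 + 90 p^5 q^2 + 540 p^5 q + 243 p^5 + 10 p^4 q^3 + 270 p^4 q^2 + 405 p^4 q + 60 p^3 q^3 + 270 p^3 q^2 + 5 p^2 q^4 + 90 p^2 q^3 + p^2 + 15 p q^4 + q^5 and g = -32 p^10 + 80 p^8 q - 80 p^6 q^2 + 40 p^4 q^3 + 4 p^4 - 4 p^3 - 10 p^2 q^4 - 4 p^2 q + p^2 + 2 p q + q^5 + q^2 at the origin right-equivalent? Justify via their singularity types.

Yes.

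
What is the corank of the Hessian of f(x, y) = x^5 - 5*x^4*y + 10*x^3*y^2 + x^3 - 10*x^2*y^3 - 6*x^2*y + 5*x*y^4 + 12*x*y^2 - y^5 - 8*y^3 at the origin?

2

The Hessian at 0 is [[0, 0], [0, 0]] of rank 0; hence corank 2.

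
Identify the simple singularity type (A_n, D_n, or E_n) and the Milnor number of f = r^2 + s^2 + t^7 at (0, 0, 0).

The Hessian of f at 0 has rank 2. Corank 1: A-series; mu = 6 gives A_6.

Type A_6, Milnor number mu = 6.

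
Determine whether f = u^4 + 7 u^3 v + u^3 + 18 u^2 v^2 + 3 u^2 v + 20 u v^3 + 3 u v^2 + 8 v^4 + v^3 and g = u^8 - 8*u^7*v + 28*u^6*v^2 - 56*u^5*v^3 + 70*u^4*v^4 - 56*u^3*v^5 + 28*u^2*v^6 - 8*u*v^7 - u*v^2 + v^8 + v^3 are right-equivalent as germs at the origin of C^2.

The Hessian of f at 0 has rank 0. Corank 2; j^3 = (u + v)^3 is a perfect cube, so E-series; the 4-jet and mu = 7 give E_7. The Hessian of g at 0 has rank 0. Corank 2; j^3 = -v^2*(u - v) has shape L^2 M (L != M), so D-series; mu = 9 gives D_9. f is E_7 but g is D_9, hence not right-equivalent.

No.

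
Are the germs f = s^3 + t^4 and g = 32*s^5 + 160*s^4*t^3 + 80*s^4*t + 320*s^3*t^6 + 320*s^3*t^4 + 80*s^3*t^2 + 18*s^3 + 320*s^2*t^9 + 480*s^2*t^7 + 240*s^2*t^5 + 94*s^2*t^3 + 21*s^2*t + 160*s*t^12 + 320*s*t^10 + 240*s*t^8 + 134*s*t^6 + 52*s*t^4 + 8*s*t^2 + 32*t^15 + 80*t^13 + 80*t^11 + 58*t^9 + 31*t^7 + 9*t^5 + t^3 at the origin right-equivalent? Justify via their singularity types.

No.

The Hessian of f at 0 is [[0, 0], [0, 0]] with rank 0, so corank 2. A Groebner basis of the Jacobian ideal J(f) in C{s,t} is {t^3, s^2}; counting standard monomials gives mu = 6. Corank 2; j^3 = s^3 is a perfect cube, so E-series; the 4-jet and mu = 6 give E_6. The Hessian of g at 0 is [[0, 0], [0, 0]] with rank 0, so corank 2. A Groebner basis of the Jacobian ideal J(g) in C{s,t} is {243*s*t/233 + t^4 + 81*t^2/233, s*t^2 + t^3/3, s^2 + 461*s*t/699 + 76*t^2/699}; counting standard monomials gives mu = 6. Corank 2; j^3 = (2*s + t)*(3*s + t)^2 has shape L^2 M (L != M), so D-series; mu = 6 gives D_6. f is E_6 but g is D_6, hence not right-equivalent.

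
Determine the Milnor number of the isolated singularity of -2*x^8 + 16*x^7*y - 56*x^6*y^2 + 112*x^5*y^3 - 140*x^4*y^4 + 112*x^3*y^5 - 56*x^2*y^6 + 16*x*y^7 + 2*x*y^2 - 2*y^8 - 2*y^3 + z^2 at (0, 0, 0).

The Hessian of f at 0 has rank 1. Corank 2; j^3 = 2*y^2*(x - y) has shape L^2 M (L != M), so D-series; mu = 9 gives D_9.

9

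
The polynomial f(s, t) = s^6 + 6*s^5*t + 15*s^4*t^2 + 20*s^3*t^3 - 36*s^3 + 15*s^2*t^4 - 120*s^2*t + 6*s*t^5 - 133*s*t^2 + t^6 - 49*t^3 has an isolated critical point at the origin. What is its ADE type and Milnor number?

Type D_7, Milnor number mu = 7.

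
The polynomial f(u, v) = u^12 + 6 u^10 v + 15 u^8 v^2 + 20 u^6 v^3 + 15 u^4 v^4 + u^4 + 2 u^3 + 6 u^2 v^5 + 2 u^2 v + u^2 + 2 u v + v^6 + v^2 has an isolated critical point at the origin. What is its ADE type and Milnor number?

Type A_{5}, Milnor number mu = 5.

The Hessian of f at 0 has rank 1. Corank 1: A-series; mu = 5 gives A_5.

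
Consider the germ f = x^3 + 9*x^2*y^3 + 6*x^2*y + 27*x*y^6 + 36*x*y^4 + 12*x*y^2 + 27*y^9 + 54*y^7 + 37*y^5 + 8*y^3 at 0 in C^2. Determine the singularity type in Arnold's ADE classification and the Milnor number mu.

Type E8, Milnor number mu = 8.

The Hessian of f at 0 has rank 0. Corank 2; j^3 = (x + 2*y)^3 is a perfect cube, so E-series; the 5-jet and mu = 8 give E_8.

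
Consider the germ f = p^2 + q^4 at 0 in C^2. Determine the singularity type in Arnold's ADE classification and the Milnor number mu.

Type A_{3}, Milnor number mu = 3.

The Hessian of f at 0 is [[2, 0], [0, 0]] with rank 1, so corank 1. A Groebner basis of the Jacobian ideal J(f) in C{p,q} is {q^3, p}; counting standard monomials gives mu = 3. Corank 1: A-series; mu = 3 gives A_3.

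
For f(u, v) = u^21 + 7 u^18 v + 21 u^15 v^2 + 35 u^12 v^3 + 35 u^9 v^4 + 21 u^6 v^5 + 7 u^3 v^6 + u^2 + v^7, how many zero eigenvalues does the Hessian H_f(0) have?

1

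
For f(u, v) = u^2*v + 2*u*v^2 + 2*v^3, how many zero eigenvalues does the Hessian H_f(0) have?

2

The Hessian at 0 is [[0, 0], [0, 0]] of rank 0; hence corank 2.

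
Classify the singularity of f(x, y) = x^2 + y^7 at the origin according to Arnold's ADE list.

A_{6}

The Hessian of f at 0 is [[2, 0], [0, 0]] with rank 1, so corank 1. A Groebner basis of the Jacobian ideal J(f) in C{x,y} is {y^6, x}; counting standard monomials gives mu = 6. Corank 1: A-series; mu = 6 gives A_6.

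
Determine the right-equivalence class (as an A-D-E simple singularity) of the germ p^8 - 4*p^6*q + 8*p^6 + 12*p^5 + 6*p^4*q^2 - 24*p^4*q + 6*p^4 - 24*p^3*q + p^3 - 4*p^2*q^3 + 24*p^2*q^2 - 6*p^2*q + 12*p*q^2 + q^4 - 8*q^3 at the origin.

E6

The Hessian of f at 0 has rank 0. Corank 2; j^3 = (p - 2*q)^3 is a perfect cube, so E-series; the 4-jet and mu = 6 give E_6.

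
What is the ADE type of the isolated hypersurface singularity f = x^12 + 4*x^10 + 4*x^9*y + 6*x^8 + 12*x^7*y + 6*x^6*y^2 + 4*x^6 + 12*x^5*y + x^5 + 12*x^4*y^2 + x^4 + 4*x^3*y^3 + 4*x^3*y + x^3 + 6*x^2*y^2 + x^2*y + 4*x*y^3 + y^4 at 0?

The Hessian of f at 0 has rank 0. Corank 2; j^3 = x^2*(x + y) has shape L^2 M (L != M), so D-series; mu = 5 gives D_5.

D_5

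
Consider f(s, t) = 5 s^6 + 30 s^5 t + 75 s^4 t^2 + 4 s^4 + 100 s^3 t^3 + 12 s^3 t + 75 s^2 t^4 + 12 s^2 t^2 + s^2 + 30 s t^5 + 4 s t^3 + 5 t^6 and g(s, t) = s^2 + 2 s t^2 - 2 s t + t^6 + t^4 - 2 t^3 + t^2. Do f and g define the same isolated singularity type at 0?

Yes.

The Hessian of f at 0 has rank 1. Corank 1: A-series; mu = 5 gives A_5. The Hessian of g at 0 has rank 1. Corank 1: A-series; mu = 5 gives A_5. Both have type A_5, hence right-equivalent.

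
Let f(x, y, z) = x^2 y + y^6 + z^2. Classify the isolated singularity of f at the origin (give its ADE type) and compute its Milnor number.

Type D_{7}, Milnor number mu = 7.

The Hessian of f at 0 has rank 1. Corank 2; j^3 = x^2*y has shape L^2 M (L != M), so D-series; mu = 7 gives D_7.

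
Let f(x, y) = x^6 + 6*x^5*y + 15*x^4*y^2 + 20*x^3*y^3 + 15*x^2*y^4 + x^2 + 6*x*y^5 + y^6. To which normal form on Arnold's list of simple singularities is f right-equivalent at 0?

A_5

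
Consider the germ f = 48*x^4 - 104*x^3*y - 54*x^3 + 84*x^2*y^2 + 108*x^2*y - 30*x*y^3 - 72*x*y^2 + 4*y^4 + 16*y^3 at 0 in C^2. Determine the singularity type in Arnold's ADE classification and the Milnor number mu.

The Hessian of f at 0 is [[0, 0], [0, 0]] with rank 0, so corank 2. A Groebner basis of the Jacobian ideal J(f) in C{x,y} is {19683*x^2/4 - 6561*x*y + y^4 - 27*y^3/4 + 2187*y^2, x^3 - 189*x^2/2 + 126*x*y - y^3/6 - 42*y^2, x^2*y - 405*x^2/4 + 135*x*y - 11*y^3/36 - 45*y^2, -81*x^2 + x*y^2 + 108*x*y - 5*y^3/9 - 36*y^2}; counting standard monomials gives mu = 7. Corank 2; j^3 = -2*(3*x - 2*y)^3 is a perfect cube, so E-series; the 4-jet and mu = 7 give E_7.

Type E7, Milnor number mu = 7.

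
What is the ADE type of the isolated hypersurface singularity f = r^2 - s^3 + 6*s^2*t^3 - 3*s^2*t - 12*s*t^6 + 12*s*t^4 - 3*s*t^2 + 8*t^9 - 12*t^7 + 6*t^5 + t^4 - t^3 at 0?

E_{6}

The Hessian of f at 0 has rank 1. Corank 2; j^3 = -(s + t)^3 is a perfect cube, so E-series; the 4-jet and mu = 6 give E_6.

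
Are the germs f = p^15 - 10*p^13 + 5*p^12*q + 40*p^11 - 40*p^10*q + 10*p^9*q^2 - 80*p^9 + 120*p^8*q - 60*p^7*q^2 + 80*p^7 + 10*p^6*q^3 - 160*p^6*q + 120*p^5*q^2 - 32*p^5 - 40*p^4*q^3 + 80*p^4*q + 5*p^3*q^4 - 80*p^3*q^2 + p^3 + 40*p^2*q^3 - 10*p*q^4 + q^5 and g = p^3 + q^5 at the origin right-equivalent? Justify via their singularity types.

Yes.

The Hessian of f at 0 has rank 0. Corank 2; j^3 = p^3 is a perfect cube, so E-series; the 5-jet and mu = 8 give E_8. The Hessian of g at 0 has rank 0. Corank 2; j^3 = p^3 is a perfect cube, so E-series; the 5-jet and mu = 8 give E_8. Both have type E_8, hence right-equivalent.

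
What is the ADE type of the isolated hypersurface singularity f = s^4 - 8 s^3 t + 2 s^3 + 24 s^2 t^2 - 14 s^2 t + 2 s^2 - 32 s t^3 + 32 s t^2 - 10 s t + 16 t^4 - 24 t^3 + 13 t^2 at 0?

A_{1}

The Hessian of f at 0 is [[4, -10], [-10, 26]] with rank 2, so corank 0. A Groebner basis of the Jacobian ideal J(f) in C{s,t} is {s, t}; counting standard monomials gives mu = 1. Corank 0: nondegenerate Morse point, so A_1.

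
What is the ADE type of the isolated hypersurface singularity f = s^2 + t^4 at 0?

A_{3}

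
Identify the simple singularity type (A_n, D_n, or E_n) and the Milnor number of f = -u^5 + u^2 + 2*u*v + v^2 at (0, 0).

The Hessian of f at 0 has rank 1. Corank 1: A-series; mu = 4 gives A_4.

Type A4, Milnor number mu = 4.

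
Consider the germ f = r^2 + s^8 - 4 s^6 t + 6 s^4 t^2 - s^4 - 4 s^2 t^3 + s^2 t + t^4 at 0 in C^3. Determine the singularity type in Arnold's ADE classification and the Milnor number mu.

Type D_5, Milnor number mu = 5.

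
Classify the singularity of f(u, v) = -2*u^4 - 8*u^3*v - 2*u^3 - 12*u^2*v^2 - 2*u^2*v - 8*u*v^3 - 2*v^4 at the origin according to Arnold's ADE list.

The Hessian of f at 0 has rank 0. Corank 2; j^3 = -2*u^2*(u + v) has shape L^2 M (L != M), so D-series; mu = 5 gives D_5.

D_5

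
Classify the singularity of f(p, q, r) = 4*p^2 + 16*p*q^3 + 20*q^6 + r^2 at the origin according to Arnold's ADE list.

A_{5}

The Hessian of f at 0 has rank 2. Corank 1: A-series; mu = 5 gives A_5.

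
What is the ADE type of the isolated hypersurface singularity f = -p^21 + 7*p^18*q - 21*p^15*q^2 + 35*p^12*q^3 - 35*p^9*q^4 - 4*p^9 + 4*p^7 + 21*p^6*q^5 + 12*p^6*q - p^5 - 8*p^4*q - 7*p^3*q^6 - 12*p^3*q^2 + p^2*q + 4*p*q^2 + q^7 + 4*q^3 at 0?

D_{8}

The Hessian of f at 0 has rank 0. Corank 2; j^3 = q*(p + 2*q)^2 has shape L^2 M (L != M), so D-series; mu = 8 gives D_8.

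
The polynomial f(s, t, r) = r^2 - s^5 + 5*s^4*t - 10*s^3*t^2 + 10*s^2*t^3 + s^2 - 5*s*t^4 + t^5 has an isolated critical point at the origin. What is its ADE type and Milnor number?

Type A_{4}, Milnor number mu = 4.

The Hessian of f at 0 has rank 2. Corank 1: A-series; mu = 4 gives A_4.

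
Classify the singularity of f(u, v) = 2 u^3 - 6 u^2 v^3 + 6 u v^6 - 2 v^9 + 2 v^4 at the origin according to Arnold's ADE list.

The Hessian of f at 0 is [[0, 0], [0, 0]] with rank 0, so corank 2. A Groebner basis of the Jacobian ideal J(f) in C{u,v} is {v^3, u^2}; counting standard monomials gives mu = 6. Corank 2; j^3 = 2*u^3 is a perfect cube, so E-series; the 4-jet and mu = 6 give E_6.

E6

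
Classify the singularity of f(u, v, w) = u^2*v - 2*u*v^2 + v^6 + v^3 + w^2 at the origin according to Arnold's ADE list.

D7

The Hessian of f at 0 is [[0, 0, 0], [0, 0, 0], [0, 0, 2]] with rank 1, so corank 2. A Groebner basis of the Jacobian ideal J(f) in C{u,v,w} is {u^2/6 + v^5 - v^2/6, u^3 - v^3, u*v - v^2, w}; counting standard monomials gives mu = 7. Corank 2; j^3 = v*(u - v)^2 has shape L^2 M (L != M), so D-series; mu = 7 gives D_7.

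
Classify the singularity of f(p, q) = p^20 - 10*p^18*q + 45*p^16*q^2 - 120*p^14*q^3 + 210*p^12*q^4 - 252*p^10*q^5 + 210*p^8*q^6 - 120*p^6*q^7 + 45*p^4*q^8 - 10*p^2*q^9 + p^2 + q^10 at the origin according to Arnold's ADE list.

The Hessian of f at 0 is [[2, 0], [0, 0]] with rank 1, so corank 1. A Groebner basis of the Jacobian ideal J(f) in C{p,q} is {q^9, p}; counting standard monomials gives mu = 9. Corank 1: A-series; mu = 9 gives A_9.

A_{9}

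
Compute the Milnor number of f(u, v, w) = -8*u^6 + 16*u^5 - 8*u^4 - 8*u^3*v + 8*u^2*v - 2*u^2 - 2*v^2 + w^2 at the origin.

1

The Hessian of f at 0 has rank 3. Corank 0: nondegenerate Morse point, so A_1.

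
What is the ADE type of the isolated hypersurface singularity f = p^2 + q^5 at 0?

A4

The Hessian of f at 0 has rank 1. Corank 1: A-series; mu = 4 gives A_4.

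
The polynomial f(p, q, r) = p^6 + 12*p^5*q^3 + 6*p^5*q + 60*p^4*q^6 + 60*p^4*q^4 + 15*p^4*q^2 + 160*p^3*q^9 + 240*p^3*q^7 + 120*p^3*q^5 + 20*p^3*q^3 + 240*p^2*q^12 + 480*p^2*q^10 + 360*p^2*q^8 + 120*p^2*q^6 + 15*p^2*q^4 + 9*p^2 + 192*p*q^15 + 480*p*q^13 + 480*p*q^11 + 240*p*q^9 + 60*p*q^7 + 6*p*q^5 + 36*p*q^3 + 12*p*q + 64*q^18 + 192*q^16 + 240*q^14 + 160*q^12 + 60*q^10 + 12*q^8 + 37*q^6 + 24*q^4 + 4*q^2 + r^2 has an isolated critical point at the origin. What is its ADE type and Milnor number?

Type A_{5}, Milnor number mu = 5.

The Hessian of f at 0 is [[18, 12, 0], [12, 8, 0], [0, 0, 2]] with rank 2, so corank 1. A Groebner basis of the Jacobian ideal J(f) in C{p,q,r} is {p*q^2 - p/3 - 2*q/9, p/2 + q^3 + q/3, p^2 + 4*p*q/3 + 4*q^2/9, r}; counting standard monomials gives mu = 5. Corank 1: A-series; mu = 5 gives A_5.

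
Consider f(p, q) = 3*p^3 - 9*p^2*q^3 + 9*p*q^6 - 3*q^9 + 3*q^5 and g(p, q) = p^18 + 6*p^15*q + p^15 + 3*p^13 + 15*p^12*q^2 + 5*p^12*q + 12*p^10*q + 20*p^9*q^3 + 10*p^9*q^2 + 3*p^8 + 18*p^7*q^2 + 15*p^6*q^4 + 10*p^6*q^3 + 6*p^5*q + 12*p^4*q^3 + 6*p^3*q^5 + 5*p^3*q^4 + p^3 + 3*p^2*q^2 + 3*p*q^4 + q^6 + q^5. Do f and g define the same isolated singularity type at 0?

The Hessian of f at 0 is [[0, 0], [0, 0]] with rank 0, so corank 2. A Groebner basis of the Jacobian ideal J(f) in C{p,q} is {-p^2/2 + p*q^3, q^4, p^3, p^2*q}; counting standard monomials gives mu = 8. Corank 2; j^3 = 3*p^3 is a perfect cube, so E-series; the 5-jet and mu = 8 give E_8. The Hessian of g at 0 is [[0, 0], [0, 0]] with rank 0, so corank 2. A Groebner basis of the Jacobian ideal J(g) in C{p,q} is {q^4, p^3, p^2/2 + p*q^2}; counting standard monomials gives mu = 8. Corank 2; j^3 = p^3 is a perfect cube, so E-series; the 5-jet and mu = 8 give E_8. Both have type E_8, hence right-equivalent.

Yes.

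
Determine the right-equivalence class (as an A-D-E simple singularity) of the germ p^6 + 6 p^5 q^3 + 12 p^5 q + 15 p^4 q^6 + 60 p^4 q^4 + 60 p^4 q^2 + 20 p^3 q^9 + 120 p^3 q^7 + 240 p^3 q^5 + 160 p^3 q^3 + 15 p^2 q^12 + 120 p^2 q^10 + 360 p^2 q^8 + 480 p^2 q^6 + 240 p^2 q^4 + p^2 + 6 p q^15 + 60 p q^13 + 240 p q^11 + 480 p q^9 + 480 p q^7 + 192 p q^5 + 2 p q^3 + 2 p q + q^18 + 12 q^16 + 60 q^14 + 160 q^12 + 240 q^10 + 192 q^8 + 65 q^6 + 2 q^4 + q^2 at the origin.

A_{5}

The Hessian of f at 0 is [[2, 2], [2, 2]] with rank 1, so corank 1. A Groebner basis of the Jacobian ideal J(f) in C{p,q} is {p*q^2 - p - q, p + q^3 + q, p^2 + 2*p*q + q^2}; counting standard monomials gives mu = 5. Corank 1: A-series; mu = 5 gives A_5.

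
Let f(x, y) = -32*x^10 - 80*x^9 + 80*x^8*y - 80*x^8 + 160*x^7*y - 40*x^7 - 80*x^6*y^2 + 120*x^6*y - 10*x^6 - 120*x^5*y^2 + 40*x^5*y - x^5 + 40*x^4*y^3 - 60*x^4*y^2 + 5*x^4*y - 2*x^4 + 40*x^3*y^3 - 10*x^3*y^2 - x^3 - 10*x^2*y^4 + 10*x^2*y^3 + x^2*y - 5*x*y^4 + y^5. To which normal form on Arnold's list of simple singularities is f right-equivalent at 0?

The Hessian of f at 0 has rank 0. Corank 2; j^3 = -x^2*(x - y) has shape L^2 M (L != M), so D-series; mu = 6 gives D_6.

D6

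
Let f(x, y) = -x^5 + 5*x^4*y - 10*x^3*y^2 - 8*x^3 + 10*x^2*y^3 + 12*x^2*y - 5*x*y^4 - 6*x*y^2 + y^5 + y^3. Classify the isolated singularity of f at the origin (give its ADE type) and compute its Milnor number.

Type E8, Milnor number mu = 8.

The Hessian of f at 0 has rank 0. Corank 2; j^3 = -(2*x - y)^3 is a perfect cube, so E-series; the 5-jet and mu = 8 give E_8.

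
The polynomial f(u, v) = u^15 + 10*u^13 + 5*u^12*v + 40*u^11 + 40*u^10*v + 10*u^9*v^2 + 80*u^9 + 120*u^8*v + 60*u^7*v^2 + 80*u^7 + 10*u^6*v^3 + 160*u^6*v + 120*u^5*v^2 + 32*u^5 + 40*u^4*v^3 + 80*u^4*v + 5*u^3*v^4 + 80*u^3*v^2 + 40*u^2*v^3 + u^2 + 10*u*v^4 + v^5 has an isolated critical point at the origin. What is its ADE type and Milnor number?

Type A_4, Milnor number mu = 4.

The Hessian of f at 0 is [[2, 0], [0, 0]] with rank 1, so corank 1. A Groebner basis of the Jacobian ideal J(f) in C{u,v} is {v^4, u}; counting standard monomials gives mu = 4. Corank 1: A-series; mu = 4 gives A_4.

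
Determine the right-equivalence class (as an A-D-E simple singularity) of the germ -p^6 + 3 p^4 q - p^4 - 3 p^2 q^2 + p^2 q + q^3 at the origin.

D_{4}

The Hessian of f at 0 is [[0, 0], [0, 0]] with rank 0, so corank 2. A Groebner basis of the Jacobian ideal J(f) in C{p,q} is {q^3, p^2 + 3*q^2, p*q}; counting standard monomials gives mu = 4. Corank 2; j^3 = q*(p^2 + q^2) splits into three distinct lines over C (the quadratic factor has nonzero discriminant), so D_4.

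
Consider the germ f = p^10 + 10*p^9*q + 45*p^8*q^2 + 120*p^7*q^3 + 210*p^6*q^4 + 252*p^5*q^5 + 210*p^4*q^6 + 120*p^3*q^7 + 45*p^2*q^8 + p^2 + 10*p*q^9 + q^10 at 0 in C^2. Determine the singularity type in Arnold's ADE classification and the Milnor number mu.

Type A_9, Milnor number mu = 9.

The Hessian of f at 0 is [[2, 0], [0, 0]] with rank 1, so corank 1. A Groebner basis of the Jacobian ideal J(f) in C{p,q} is {q^9, p}; counting standard monomials gives mu = 9. Corank 1: A-series; mu = 9 gives A_9.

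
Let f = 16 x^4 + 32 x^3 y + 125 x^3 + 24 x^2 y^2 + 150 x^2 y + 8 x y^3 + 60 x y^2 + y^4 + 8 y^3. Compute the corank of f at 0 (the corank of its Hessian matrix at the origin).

Hessian at 0 has rank 0.

2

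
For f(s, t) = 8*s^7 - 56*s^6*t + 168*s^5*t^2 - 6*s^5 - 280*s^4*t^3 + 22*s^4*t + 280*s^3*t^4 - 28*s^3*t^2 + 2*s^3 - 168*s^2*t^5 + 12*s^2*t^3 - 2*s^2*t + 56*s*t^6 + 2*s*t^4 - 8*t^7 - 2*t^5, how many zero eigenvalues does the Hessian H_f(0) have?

The Hessian at 0 is [[0, 0], [0, 0]] of rank 0; hence corank 2.

2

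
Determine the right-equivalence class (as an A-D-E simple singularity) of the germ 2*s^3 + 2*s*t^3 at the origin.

E_7

The Hessian of f at 0 has rank 0. Corank 2; j^3 = 2*s^3 is a perfect cube, so E-series; the 4-jet and mu = 7 give E_7.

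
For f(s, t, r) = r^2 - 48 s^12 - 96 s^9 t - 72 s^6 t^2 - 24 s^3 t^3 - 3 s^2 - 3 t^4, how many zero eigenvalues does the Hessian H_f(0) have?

1

Hessian at 0 has rank 2.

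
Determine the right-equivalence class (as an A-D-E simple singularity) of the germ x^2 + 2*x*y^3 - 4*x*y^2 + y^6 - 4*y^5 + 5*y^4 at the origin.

The Hessian of f at 0 is [[2, 0], [0, 0]] with rank 1, so corank 1. A Groebner basis of the Jacobian ideal J(f) in C{x,y} is {x^2, x*y, -x/2 + y^2}; counting standard monomials gives mu = 3. Corank 1: A-series; mu = 3 gives A_3.

A_3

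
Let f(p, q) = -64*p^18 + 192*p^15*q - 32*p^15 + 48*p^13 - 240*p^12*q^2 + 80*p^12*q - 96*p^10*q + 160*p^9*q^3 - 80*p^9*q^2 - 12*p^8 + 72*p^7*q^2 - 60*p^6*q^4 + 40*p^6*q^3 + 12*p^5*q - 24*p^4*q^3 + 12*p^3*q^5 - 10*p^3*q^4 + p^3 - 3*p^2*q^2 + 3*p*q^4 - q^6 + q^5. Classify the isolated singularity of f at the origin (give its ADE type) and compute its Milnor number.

Type E_{8}, Milnor number mu = 8.

The Hessian of f at 0 has rank 0. Corank 2; j^3 = p^3 is a perfect cube, so E-series; the 5-jet and mu = 8 give E_8.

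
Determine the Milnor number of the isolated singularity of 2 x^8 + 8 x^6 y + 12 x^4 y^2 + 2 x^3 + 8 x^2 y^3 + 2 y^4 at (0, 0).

The Hessian of f at 0 has rank 0. Corank 2; j^3 = 2*x^3 is a perfect cube, so E-series; the 4-jet and mu = 6 give E_6.

6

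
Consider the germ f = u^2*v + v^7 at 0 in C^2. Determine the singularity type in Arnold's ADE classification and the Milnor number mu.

Type D_8, Milnor number mu = 8.

The Hessian of f at 0 has rank 0. Corank 2; j^3 = u^2*v has shape L^2 M (L != M), so D-series; mu = 8 gives D_8.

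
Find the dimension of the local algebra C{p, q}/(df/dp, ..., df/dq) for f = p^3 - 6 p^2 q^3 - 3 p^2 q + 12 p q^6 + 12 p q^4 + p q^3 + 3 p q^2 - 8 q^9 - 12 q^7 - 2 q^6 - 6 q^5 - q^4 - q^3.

7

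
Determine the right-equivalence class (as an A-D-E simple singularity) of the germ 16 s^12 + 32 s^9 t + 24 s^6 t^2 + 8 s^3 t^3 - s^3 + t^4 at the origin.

The Hessian of f at 0 has rank 0. Corank 2; j^3 = -s^3 is a perfect cube, so E-series; the 4-jet and mu = 6 give E_6.

E_{6}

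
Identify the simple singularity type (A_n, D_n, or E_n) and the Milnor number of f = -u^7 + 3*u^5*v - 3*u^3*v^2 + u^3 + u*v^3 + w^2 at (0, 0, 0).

Type E_{7}, Milnor number mu = 7.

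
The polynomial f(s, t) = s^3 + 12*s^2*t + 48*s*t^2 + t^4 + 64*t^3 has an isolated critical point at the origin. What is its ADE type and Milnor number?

Type E_6, Milnor number mu = 6.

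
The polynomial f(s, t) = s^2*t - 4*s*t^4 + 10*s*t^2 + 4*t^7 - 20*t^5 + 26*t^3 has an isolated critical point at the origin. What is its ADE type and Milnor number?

The Hessian of f at 0 has rank 0. Corank 2; j^3 = t*(s^2 + 10*s*t + 26*t^2) splits into three distinct lines over C (the quadratic factor has nonzero discriminant), so D_4.

Type D_{4}, Milnor number mu = 4.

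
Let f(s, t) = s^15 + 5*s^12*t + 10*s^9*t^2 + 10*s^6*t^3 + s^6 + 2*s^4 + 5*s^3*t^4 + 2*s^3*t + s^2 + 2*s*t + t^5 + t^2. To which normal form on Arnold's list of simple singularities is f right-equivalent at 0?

A4

The Hessian of f at 0 is [[2, 2], [2, 2]] with rank 1, so corank 1. A Groebner basis of the Jacobian ideal J(f) in C{s,t} is {-s + t^3 - t, s^2 - t^2, s*t + t^2}; counting standard monomials gives mu = 4. Corank 1: A-series; mu = 4 gives A_4.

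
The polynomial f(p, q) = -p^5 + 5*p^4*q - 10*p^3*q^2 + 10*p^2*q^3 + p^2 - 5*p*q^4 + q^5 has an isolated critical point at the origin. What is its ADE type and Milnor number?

The Hessian of f at 0 has rank 1. Corank 1: A-series; mu = 4 gives A_4.

Type A_4, Milnor number mu = 4.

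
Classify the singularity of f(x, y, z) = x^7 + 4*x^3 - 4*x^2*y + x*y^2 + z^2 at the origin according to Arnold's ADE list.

D8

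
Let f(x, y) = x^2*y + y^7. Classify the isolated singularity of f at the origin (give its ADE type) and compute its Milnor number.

The Hessian of f at 0 is [[0, 0], [0, 0]] with rank 0, so corank 2. A Groebner basis of the Jacobian ideal J(f) in C{x,y} is {x^2/7 + y^6, x^3, x*y}; counting standard monomials gives mu = 8. Corank 2; j^3 = x^2*y has shape L^2 M (L != M), so D-series; mu = 8 gives D_8.

Type D_{8}, Milnor number mu = 8.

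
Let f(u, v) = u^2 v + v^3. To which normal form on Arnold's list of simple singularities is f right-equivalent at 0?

D_{4}

The Hessian of f at 0 has rank 0. Corank 2; j^3 = v*(u^2 + v^2) splits into three distinct lines over C (the quadratic factor has nonzero discriminant), so D_4.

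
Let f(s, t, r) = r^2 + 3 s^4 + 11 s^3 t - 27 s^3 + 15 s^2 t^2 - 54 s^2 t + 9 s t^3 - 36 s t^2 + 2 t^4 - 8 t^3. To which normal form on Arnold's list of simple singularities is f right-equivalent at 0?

The Hessian of f at 0 is [[0, 0, 0], [0, 0, 0], [0, 0, 2]] with rank 1, so corank 2. A Groebner basis of the Jacobian ideal J(f) in C{s,t,r} is {19683*s^2 + 26244*s*t + t^4 - 27*t^3 + 8748*t^2, s^3 - 270*s^2 - 360*s*t + 2*t^3/3 - 120*t^2, s^2*t + 243*s^2 + 324*s*t - 7*t^3/9 + 108*t^2, -162*s^2 + s*t^2 - 216*s*t + 8*t^3/9 - 72*t^2, r}; counting standard monomials gives mu = 7. Corank 2; j^3 = -(3*s + 2*t)^3 is a perfect cube, so E-series; the 4-jet and mu = 7 give E_7.

E7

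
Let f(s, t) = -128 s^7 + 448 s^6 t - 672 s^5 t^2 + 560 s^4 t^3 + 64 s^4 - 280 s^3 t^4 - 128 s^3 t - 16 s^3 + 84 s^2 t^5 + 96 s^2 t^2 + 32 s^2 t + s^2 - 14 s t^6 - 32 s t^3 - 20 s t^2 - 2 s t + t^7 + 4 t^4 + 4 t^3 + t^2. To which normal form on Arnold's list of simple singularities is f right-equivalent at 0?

The Hessian of f at 0 has rank 1. Corank 1: A-series; mu = 6 gives A_6.

A_6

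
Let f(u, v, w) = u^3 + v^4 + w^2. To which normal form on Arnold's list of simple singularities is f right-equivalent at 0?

E6

The Hessian of f at 0 has rank 1. Corank 2; j^3 = u^3 is a perfect cube, so E-series; the 4-jet and mu = 6 give E_6.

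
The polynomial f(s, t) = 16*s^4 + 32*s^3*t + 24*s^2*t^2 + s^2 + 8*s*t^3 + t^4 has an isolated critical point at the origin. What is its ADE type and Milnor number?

Type A3, Milnor number mu = 3.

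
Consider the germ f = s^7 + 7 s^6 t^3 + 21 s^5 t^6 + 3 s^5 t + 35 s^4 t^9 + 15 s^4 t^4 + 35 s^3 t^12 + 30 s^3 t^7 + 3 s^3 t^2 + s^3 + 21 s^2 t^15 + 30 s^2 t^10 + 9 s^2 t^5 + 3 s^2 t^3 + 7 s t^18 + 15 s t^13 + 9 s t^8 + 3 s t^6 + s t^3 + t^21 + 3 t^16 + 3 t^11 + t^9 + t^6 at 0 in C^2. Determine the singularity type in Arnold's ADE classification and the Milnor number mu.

The Hessian of f at 0 has rank 0. Corank 2; j^3 = s^3 is a perfect cube, so E-series; the 4-jet and mu = 7 give E_7.

Type E_{7}, Milnor number mu = 7.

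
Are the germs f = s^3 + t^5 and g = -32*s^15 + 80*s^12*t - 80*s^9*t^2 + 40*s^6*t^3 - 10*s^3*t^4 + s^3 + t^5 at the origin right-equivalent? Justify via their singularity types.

Yes.

The Hessian of f at 0 has rank 0. Corank 2; j^3 = s^3 is a perfect cube, so E-series; the 5-jet and mu = 8 give E_8. The Hessian of g at 0 has rank 0. Corank 2; j^3 = s^3 is a perfect cube, so E-series; the 5-jet and mu = 8 give E_8. Both have type E_8, hence right-equivalent.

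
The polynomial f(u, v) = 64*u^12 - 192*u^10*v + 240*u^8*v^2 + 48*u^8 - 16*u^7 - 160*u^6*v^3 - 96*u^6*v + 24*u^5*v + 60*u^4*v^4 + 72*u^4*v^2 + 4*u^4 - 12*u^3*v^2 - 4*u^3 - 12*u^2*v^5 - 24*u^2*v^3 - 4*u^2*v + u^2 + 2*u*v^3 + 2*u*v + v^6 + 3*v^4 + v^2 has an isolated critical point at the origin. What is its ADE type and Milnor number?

The Hessian of f at 0 has rank 1. Corank 1: A-series; mu = 3 gives A_3.

Type A3, Milnor number mu = 3.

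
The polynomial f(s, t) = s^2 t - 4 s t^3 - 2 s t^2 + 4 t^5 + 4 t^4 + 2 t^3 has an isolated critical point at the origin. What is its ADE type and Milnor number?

The Hessian of f at 0 is [[0, 0], [0, 0]] with rank 0, so corank 2. A Groebner basis of the Jacobian ideal J(f) in C{s,t} is {t^3, s^2 + 2*t^2, s*t - t^2}; counting standard monomials gives mu = 4. Corank 2; j^3 = t*(s^2 - 2*s*t + 2*t^2) splits into three distinct lines over C (the quadratic factor has nonzero discriminant), so D_4.

Type D_{4}, Milnor number mu = 4.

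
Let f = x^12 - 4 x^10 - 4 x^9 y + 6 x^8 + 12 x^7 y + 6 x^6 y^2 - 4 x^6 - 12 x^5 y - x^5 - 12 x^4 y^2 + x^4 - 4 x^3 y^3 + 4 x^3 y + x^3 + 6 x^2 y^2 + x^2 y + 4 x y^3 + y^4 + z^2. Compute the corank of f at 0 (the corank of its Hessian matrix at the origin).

2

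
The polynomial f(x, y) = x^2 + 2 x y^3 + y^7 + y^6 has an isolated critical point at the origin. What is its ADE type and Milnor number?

Type A6, Milnor number mu = 6.

The Hessian of f at 0 has rank 1. Corank 1: A-series; mu = 6 gives A_6.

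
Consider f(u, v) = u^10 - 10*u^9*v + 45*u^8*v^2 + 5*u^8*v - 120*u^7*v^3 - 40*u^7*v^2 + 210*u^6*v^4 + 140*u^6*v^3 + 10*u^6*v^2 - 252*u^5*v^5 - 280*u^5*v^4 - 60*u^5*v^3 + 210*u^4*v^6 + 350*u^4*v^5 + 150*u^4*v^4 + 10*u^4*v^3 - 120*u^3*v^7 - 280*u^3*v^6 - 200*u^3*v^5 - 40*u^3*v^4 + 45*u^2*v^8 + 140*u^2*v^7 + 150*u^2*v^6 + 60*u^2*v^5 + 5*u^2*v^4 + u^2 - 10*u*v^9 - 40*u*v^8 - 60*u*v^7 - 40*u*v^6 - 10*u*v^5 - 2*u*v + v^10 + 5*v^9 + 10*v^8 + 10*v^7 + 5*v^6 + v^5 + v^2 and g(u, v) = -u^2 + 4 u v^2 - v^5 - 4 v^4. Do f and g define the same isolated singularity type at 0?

Yes.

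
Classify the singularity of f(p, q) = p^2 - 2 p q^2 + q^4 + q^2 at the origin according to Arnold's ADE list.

A_1

The Hessian of f at 0 has rank 2. Corank 0: nondegenerate Morse point, so A_1.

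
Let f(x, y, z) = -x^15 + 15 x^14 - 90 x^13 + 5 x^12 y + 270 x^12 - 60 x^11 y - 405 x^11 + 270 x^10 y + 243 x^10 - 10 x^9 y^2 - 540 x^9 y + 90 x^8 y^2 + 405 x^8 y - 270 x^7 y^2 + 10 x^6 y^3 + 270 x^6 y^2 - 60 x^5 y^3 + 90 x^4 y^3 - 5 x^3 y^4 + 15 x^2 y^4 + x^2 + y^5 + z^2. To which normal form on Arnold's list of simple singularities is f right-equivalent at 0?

The Hessian of f at 0 has rank 2. Corank 1: A-series; mu = 4 gives A_4.

A4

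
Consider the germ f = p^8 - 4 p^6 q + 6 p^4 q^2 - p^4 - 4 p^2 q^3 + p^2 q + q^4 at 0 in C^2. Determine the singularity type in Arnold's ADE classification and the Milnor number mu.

Type D_5, Milnor number mu = 5.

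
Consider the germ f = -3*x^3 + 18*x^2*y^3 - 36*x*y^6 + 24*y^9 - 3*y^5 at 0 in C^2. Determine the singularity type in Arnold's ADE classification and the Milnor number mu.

Type E8, Milnor number mu = 8.

The Hessian of f at 0 is [[0, 0], [0, 0]] with rank 0, so corank 2. A Groebner basis of the Jacobian ideal J(f) in C{x,y} is {-x^2/4 + x*y^3, y^4, x^3, x^2*y}; counting standard monomials gives mu = 8. Corank 2; j^3 = -3*x^3 is a perfect cube, so E-series; the 5-jet and mu = 8 give E_8.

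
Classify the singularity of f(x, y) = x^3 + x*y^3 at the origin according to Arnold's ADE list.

E7

The Hessian of f at 0 has rank 0. Corank 2; j^3 = x^3 is a perfect cube, so E-series; the 4-jet and mu = 7 give E_7.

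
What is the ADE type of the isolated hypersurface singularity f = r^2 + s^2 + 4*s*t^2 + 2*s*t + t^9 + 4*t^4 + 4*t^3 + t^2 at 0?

A8

The Hessian of f at 0 is [[2, 2, 0], [2, 2, 0], [0, 0, 2]] with rank 2, so corank 1. A Groebner basis of the Jacobian ideal J(f) in C{s,t,r} is {s^4 + 4*s^3*t - 3*s^3 - 5*s^2*t + 5*s^2/4 + 3*s*t/2 - s/8 - t/8, s/2 + t^2 + t/2, r}; counting standard monomials gives mu = 8. Corank 1: A-series; mu = 8 gives A_8.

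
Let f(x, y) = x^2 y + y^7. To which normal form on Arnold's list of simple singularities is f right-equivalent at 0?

D8

The Hessian of f at 0 has rank 0. Corank 2; j^3 = x^2*y has shape L^2 M (L != M), so D-series; mu = 8 gives D_8.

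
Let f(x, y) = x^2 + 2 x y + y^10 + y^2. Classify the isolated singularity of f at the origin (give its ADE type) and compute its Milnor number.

Type A_{9}, Milnor number mu = 9.

The Hessian of f at 0 has rank 1. Corank 1: A-series; mu = 9 gives A_9.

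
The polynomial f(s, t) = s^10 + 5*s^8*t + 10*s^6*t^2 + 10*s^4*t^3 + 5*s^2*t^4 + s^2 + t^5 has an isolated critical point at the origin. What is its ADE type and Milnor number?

The Hessian of f at 0 is [[2, 0], [0, 0]] with rank 1, so corank 1. A Groebner basis of the Jacobian ideal J(f) in C{s,t} is {t^4, s}; counting standard monomials gives mu = 4. Corank 1: A-series; mu = 4 gives A_4.

Type A4, Milnor number mu = 4.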